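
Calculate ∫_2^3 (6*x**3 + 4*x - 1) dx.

By the power rule, an antiderivative is F(x) = 3*x**4/2 + 2*x**2 - x.
Then F(3) - F(2) = (273/2) - (30) = 213/2.

213/2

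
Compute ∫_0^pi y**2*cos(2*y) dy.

pi/2

Integrate by parts twice (u = y^2, dv = cos(2*y) dy).
An antiderivative is F(y) = y**2*sin(2*y)/2 + y*cos(2*y)/2 - sin(2*y)/4.
Then F(pi) - F(0) = (pi/2) - (0) = pi/2.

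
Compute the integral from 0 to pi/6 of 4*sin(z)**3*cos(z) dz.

Let u = sin(z), so du = cos(z) dz. When z = 0, u = 0; when z = pi/6, u = 1/2.
The integral becomes 4·∫ u**3 du from 0 to 1/2, with antiderivative u**4.
Back in z: F(z) = sin(z)**4.
Then F(pi/6) - F(0) = (1/16) - (0) = 1/16.

1/16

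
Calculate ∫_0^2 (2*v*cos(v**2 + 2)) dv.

Let u = v**2 + 2, so du = 2*v dv. When v = 0, u = 2; when v = 2, u = 6.
The integral becomes ∫ cos(u) du from 2 to 6, with antiderivative sin(u).
Back in v: F(v) = sin(v**2 + 2).
Then F(2) - F(0) = (sin(6)) - (sin(2)) = -sin(2) + sin(6).

-sin(2) + sin(6)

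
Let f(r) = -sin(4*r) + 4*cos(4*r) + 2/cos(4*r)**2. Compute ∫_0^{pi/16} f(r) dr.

1/4 + 5*sqrt(2)/8

An antiderivative is F(r) = sin(4*r) + cos(4*r)/4 + tan(4*r)/2.
Then F(pi/16) - F(0) = (1/2 + 5*sqrt(2)/8) - (1/4) = 1/4 + 5*sqrt(2)/8.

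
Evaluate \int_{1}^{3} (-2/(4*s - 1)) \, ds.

An antiderivative is F(s) = -log(4*s - 1)/2.
Then F(3) - F(1) = (-log(11)/2) - (-log(3)/2) = -log(11)/2 + log(3)/2.

-log(11)/2 + log(3)/2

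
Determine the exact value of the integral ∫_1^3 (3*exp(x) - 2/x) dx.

-3*exp(1) - log(9) + 3*exp(3)

An antiderivative is F(x) = 3*exp(x) - 2*log(x).
Then F(3) - F(1) = (-log(9) + 3*exp(3)) - (3*exp(1)) = -3*exp(1) - log(9) + 3*exp(3).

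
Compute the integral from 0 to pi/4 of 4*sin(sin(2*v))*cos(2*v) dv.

2 - 2*cos(1)

Let u = sin(2*v), so du = 2*cos(2*v) dv. When v = 0, u = 0; when v = pi/4, u = 1.
The integral becomes 2·∫ sin(u) du from 0 to 1, with antiderivative -2*cos(u).
Back in v: F(v) = -2*cos(sin(2*v)).
Then F(pi/4) - F(0) = (-2*cos(1)) - (-2) = 2 - 2*cos(1).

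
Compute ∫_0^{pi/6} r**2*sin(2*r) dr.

Integrate by parts twice (u = r^2, dv = sin(2*r) dr).
An antiderivative is F(r) = -r**2*cos(2*r)/2 + r*sin(2*r)/2 + cos(2*r)/4.
Then F(pi/6) - F(0) = (-pi**2/144 + 1/8 + sqrt(3)*pi/24) - (1/4) = -1/8 - pi**2/144 + sqrt(3)*pi/24.

-1/8 - pi**2/144 + sqrt(3)*pi/24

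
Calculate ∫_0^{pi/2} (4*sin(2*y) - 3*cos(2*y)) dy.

4

An antiderivative is F(y) = -3*sin(2*y)/2 - 2*cos(2*y).
Then F(pi/2) - F(0) = (2) - (-2) = 4.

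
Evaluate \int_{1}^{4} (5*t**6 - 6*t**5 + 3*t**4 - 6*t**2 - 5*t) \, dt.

564021/70

By the power rule, an antiderivative is F(t) = 5*t**7/7 - t**6 + 3*t**5/5 - 2*t**3 - 5*t**2/2.
Then F(4) - F(1) = (281864/35) - (-293/70) = 564021/70.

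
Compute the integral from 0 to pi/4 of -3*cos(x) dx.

An antiderivative is F(x) = -3*sin(x).
Then F(pi/4) - F(0) = (-3*sqrt(2)/2) - (0) = -3*sqrt(2)/2.

-3*sqrt(2)/2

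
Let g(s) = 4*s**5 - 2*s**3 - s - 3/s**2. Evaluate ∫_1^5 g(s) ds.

By the power rule, an antiderivative is F(s) = 2*s**6/3 - s**4/2 - s**2/2 + 3/s.
Then F(5) - F(1) = (151384/15) - (8/3) = 50448/5.

50448/5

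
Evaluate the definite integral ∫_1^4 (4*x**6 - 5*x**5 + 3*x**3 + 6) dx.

172437/28

By the power rule, an antiderivative is F(x) = 4*x**7/7 - 5*x**6/6 + 3*x**4/4 + 6*x.
Then F(4) - F(1) = (129464/21) - (545/84) = 172437/28.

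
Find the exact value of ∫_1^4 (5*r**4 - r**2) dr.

1002

By the power rule, an antiderivative is F(r) = r**5 - r**3/3.
Then F(4) - F(1) = (3008/3) - (2/3) = 1002.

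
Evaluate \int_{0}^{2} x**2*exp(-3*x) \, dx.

2/27 - 50*exp(-6)/27

Integrate by parts twice (u = x^2, dv = exp(-3*x) dx).
An antiderivative is F(x) = (-9*x**2 - 6*x - 2)*exp(-3*x)/27.
Then F(2) - F(0) = (-50*exp(-6)/27) - (-2/27) = 2/27 - 50*exp(-6)/27.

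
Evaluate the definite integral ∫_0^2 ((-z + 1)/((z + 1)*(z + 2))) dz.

log(9/8)

Factor the denominator: z**2 + 3*z + 2 = (z + 2)(z + 1).
Partial fractions: (-z + 1)/((z + 1)*(z + 2)) = -3/(z + 2) + 2/(z + 1).
An antiderivative is F(z) = 2*log(z + 1) - 3*log(z + 2).
Then F(2) - F(0) = (log(9/64)) - (-log(8)) = log(9/8).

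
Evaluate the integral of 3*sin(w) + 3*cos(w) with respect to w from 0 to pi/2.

6

An antiderivative is F(w) = 3*sin(w) - 3*cos(w).
Then F(pi/2) - F(0) = (3) - (-3) = 6.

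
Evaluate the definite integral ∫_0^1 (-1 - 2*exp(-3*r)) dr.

An antiderivative is F(r) = -r + 2*exp(-3*r)/3.
Then F(1) - F(0) = (-1 + 2*exp(-3)/3) - (2/3) = -5/3 + 2*exp(-3)/3.

-5/3 + 2*exp(-3)/3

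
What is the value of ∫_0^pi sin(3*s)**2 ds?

pi/2

Use the identity sin^2(3*s) = (1 - cos(6*s))/2.
An antiderivative is F(s) = s/2 - sin(6*s)/12.
Then F(pi) - F(0) = (pi/2) - (0) = pi/2.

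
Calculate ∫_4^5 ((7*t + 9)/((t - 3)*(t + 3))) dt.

Factor the denominator: t**2 - 9 = (t + 3)(t - 3).
Partial fractions: (7*t + 9)/((t - 3)*(t + 3)) = 2/(t + 3) + 5/(t - 3).
An antiderivative is F(t) = 5*log(t - 3) + 2*log(t + 3).
Then F(5) - F(4) = (11*log(2)) - (log(49)) = -2*log(7) + 11*log(2).

-2*log(7) + 11*log(2)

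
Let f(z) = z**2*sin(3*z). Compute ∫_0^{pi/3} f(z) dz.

Integrate by parts twice (u = z^2, dv = sin(3*z) dz).
An antiderivative is F(z) = -z**2*cos(3*z)/3 + 2*z*sin(3*z)/9 + 2*cos(3*z)/27.
Then F(pi/3) - F(0) = (-2/27 + pi**2/27) - (2/27) = -4/27 + pi**2/27.

-4/27 + pi**2/27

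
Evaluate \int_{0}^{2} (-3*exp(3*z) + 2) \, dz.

5 - exp(6)

An antiderivative is F(z) = -exp(3*z) + 2*z.
Then F(2) - F(0) = (4 - exp(6)) - (-1) = 5 - exp(6).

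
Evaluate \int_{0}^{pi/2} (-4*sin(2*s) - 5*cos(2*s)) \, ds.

An antiderivative is F(s) = -5*sin(2*s)/2 + 2*cos(2*s).
Then F(pi/2) - F(0) = (-2) - (2) = -4.

-4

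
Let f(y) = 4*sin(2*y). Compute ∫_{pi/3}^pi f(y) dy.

-3

An antiderivative is F(y) = -2*cos(2*y).
Then F(pi) - F(pi/3) = (-2) - (1) = -3.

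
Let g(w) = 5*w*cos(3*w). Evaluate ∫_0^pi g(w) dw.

-10/9

Integrate by parts once (u = w, dv = 5*cos(3*w) dw).
An antiderivative is F(w) = 5*w*sin(3*w)/3 + 5*cos(3*w)/9.
Then F(pi) - F(0) = (-5/9) - (5/9) = -10/9.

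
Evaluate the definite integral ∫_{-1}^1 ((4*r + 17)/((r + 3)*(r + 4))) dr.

log(96/5)

Factor the denominator: r**2 + 7*r + 12 = (r + 4)(r + 3).
Partial fractions: (4*r + 17)/((r + 3)*(r + 4)) = -1/(r + 4) + 5/(r + 3).
An antiderivative is F(r) = 5*log(r + 3) - log(r + 4).
Then F(1) - F(-1) = (-log(5) + 10*log(2)) - (log(32/3)) = log(96/5).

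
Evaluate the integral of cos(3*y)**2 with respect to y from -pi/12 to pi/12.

Use the identity cos^2(3*y) = (1 + cos(6*y))/2.
An antiderivative is F(y) = y/2 + sin(6*y)/12.
Then F(pi/12) - F(-pi/12) = (1/12 + pi/24) - (-pi/24 - 1/12) = 1/6 + pi/12.

1/6 + pi/12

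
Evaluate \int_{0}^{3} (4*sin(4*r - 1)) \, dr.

Let u = 4*r - 1, so du = 4 dr. When r = 0, u = -1; when r = 3, u = 11.
The integral becomes ∫ sin(u) du from -1 to 11, with antiderivative -cos(u).
Back in r: F(r) = -cos(4*r - 1).
Then F(3) - F(0) = (-cos(11)) - (-cos(1)) = -cos(11) + cos(1).

-cos(11) + cos(1)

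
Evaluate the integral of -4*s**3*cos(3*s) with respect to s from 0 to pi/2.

Integrate by parts 3 times (u = s^3, dv = -4*cos(3*s) ds).
An antiderivative is F(s) = -4*s**3*sin(3*s)/3 - 4*s**2*cos(3*s)/3 + 8*s*sin(3*s)/9 + 8*cos(3*s)/27.
Then F(pi/2) - F(0) = (pi*(-8 + 3*pi**2)/18) - (8/27) = -4*pi/9 - 8/27 + pi**3/6.

-4*pi/9 - 8/27 + pi**3/6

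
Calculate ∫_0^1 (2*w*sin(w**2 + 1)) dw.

Let u = w**2 + 1, so du = 2*w dw. When w = 0, u = 1; when w = 1, u = 2.
The integral becomes ∫ sin(u) du from 1 to 2, with antiderivative -cos(u).
Back in w: F(w) = -cos(w**2 + 1).
Then F(1) - F(0) = (-cos(2)) - (-cos(1)) = -cos(2) + cos(1).

-cos(2) + cos(1)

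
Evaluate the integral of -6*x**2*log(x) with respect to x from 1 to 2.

14/3 - 16*log(2)

Integrate by parts once (u = ln x, dv = -6*x**2 dx).
An antiderivative is F(x) = -2*x**3*(3*log(x) - 1)/3.
Then F(2) - F(1) = (16/3 - 16*log(2)) - (2/3) = 14/3 - 16*log(2).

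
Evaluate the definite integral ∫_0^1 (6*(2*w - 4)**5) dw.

Let u = 2*w - 4, so du = 2 dw. When w = 0, u = -4; when w = 1, u = -2.
The integral becomes 3·∫ u**5 du from -4 to -2, with antiderivative u**6/2.
Back in w: F(w) = (2*w - 4)**6/2.
Then F(1) - F(0) = (32) - (2048) = -2016.

-2016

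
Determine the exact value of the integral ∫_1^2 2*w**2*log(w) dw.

Integrate by parts once (u = ln w, dv = 2*w**2 dw).
An antiderivative is F(w) = 2*w**3*(3*log(w) - 1)/9.
Then F(2) - F(1) = (-16/9 + 16*log(2)/3) - (-2/9) = -14/9 + 16*log(2)/3.

-14/9 + 16*log(2)/3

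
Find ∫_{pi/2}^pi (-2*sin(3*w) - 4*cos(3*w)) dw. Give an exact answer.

An antiderivative is F(w) = -4*sin(3*w)/3 + 2*cos(3*w)/3.
Then F(pi) - F(pi/2) = (-2/3) - (4/3) = -2.

-2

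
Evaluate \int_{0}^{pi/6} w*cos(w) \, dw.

Integrate by parts once (u = w, dv = cos(w) dw).
An antiderivative is F(w) = w*sin(w) + cos(w).
Then F(pi/6) - F(0) = (pi/12 + sqrt(3)/2) - (1) = -1 + pi/12 + sqrt(3)/2.

-1 + pi/12 + sqrt(3)/2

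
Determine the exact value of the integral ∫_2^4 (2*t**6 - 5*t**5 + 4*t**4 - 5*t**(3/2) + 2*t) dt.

By the power rule, an antiderivative is F(t) = 2*t**7/7 - 5*t**6/6 - 2*t**(5/2) + 4*t**5/5 + t**2.
Then F(4) - F(2) = (214096/105) - (1348/105 - 8*sqrt(2)) = 8*sqrt(2) + 70916/35.

8*sqrt(2) + 70916/35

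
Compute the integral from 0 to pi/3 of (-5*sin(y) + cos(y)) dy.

An antiderivative is F(y) = sin(y) + 5*cos(y).
Then F(pi/3) - F(0) = (sqrt(3)/2 + 5/2) - (5) = -5/2 + sqrt(3)/2.

-5/2 + sqrt(3)/2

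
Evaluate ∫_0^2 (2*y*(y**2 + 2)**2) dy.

208/3

Let u = y**2 + 2, so du = 2*y dy. When y = 0, u = 2; when y = 2, u = 6.
The integral becomes ∫ u**2 du from 2 to 6, with antiderivative u**3/3.
Back in y: F(y) = (y**2 + 2)**3/3.
Then F(2) - F(0) = (72) - (8/3) = 208/3.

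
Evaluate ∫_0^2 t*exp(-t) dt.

1 - 3*exp(-2)

Integrate by parts once (u = t, dv = exp(-t) dt).
An antiderivative is F(t) = (-t - 1)*exp(-t).
Then F(2) - F(0) = (-3*exp(-2)) - (-1) = 1 - 3*exp(-2).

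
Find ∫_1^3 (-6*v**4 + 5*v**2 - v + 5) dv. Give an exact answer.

By the power rule, an antiderivative is F(v) = -6*v**5/5 + 5*v**3/3 - v**2/2 + 5*v.
Then F(3) - F(1) = (-2361/10) - (149/30) = -3616/15.

-3616/15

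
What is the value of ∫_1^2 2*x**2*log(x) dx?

Integrate by parts once (u = ln x, dv = 2*x**2 dx).
An antiderivative is F(x) = 2*x**3*(3*log(x) - 1)/9.
Then F(2) - F(1) = (-16/9 + 16*log(2)/3) - (-2/9) = -14/9 + 16*log(2)/3.

-14/9 + 16*log(2)/3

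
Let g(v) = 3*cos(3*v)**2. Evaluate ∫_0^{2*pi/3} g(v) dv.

pi

Use the identity cos^2(3*v) = (1 + cos(6*v))/2.
An antiderivative is F(v) = 3*v/2 + sin(6*v)/4.
Then F(2*pi/3) - F(0) = (pi) - (0) = pi.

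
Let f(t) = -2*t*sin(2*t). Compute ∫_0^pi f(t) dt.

pi

Integrate by parts once (u = t, dv = -2*sin(2*t) dt).
An antiderivative is F(t) = t*cos(2*t) - sin(2*t)/2.
Then F(pi) - F(0) = (pi) - (0) = pi.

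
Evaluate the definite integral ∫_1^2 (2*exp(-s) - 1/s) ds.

-log(2) - 2*exp(-2) + 2*exp(-1)

An antiderivative is F(s) = -log(s) - 2*exp(-s).
Then F(2) - F(1) = (-log(2) - 2*exp(-2)) - (-2*exp(-1)) = -log(2) - 2*exp(-2) + 2*exp(-1).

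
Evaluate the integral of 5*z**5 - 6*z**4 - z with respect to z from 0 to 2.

By the power rule, an antiderivative is F(z) = 5*z**6/6 - 6*z**5/5 - z**2/2.
Then F(2) - F(0) = (194/15) - (0) = 194/15.

194/15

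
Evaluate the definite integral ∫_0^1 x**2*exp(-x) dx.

Integrate by parts twice (u = x^2, dv = exp(-x) dx).
An antiderivative is F(x) = (-x**2 - 2*x - 2)*exp(-x).
Then F(1) - F(0) = (-5*exp(-1)) - (-2) = 2 - 5*exp(-1).

2 - 5*exp(-1)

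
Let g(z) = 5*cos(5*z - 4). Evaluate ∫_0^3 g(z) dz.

Let u = 5*z - 4, so du = 5 dz. When z = 0, u = -4; when z = 3, u = 11.
The integral becomes ∫ cos(u) du from -4 to 11, with antiderivative sin(u).
Back in z: F(z) = sin(5*z - 4).
Then F(3) - F(0) = (sin(11)) - (-sin(4)) = sin(11) + sin(4).

sin(11) + sin(4)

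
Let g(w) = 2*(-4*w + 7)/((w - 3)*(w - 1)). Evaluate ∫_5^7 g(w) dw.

Factor the denominator: w**2 - 4*w + 3 = (w - 1)(w - 3).
Partial fractions: 2*(-4*w + 7)/((w - 3)*(w - 1)) = -3/(w - 1) - 5/(w - 3).
An antiderivative is F(w) = -5*log(w - 3) - 3*log(w - 1).
Then F(7) - F(5) = (-13*log(2) - 3*log(3)) - (-11*log(2)) = -3*log(3) - 2*log(2).

-3*log(3) - 2*log(2)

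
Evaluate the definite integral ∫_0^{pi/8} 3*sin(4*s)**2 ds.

Use the identity sin^2(4*s) = (1 - cos(8*s))/2.
An antiderivative is F(s) = 3*s/2 - 3*sin(8*s)/16.
Then F(pi/8) - F(0) = (3*pi/16) - (0) = 3*pi/16.

3*pi/16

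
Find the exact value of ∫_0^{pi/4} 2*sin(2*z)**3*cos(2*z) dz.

1/4

Let u = sin(2*z), so du = 2*cos(2*z) dz. When z = 0, u = 0; when z = pi/4, u = 1.
The integral becomes ∫ u**3 du from 0 to 1, with antiderivative u**4/4.
Back in z: F(z) = sin(2*z)**4/4.
Then F(pi/4) - F(0) = (1/4) - (0) = 1/4.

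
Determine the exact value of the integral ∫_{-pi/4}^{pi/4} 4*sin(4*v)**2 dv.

Use the identity sin^2(4*v) = (1 - cos(8*v))/2.
An antiderivative is F(v) = 2*v - sin(8*v)/4.
Then F(pi/4) - F(-pi/4) = (pi/2) - (-pi/2) = pi.

pi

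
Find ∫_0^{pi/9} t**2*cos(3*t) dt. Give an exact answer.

-sqrt(3)/27 + sqrt(3)*pi**2/486 + pi/81

Integrate by parts twice (u = t^2, dv = cos(3*t) dt).
An antiderivative is F(t) = t**2*sin(3*t)/3 + 2*t*cos(3*t)/9 - 2*sin(3*t)/27.
Then F(pi/9) - F(0) = (-sqrt(3)/27 + sqrt(3)*pi**2/486 + pi/81) - (0) = -sqrt(3)/27 + sqrt(3)*pi**2/486 + pi/81.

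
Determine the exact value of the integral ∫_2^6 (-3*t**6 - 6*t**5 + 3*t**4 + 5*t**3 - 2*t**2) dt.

-16842208/105

By the power rule, an antiderivative is F(t) = -3*t**7/7 - t**6 + 3*t**5/5 + 5*t**4/4 - 2*t**3/3.
Then F(6) - F(2) = (-5617044/35) - (-8924/105) = -16842208/105.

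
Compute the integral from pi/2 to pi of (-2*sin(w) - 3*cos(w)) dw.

1

An antiderivative is F(w) = -3*sin(w) + 2*cos(w).
Then F(pi) - F(pi/2) = (-2) - (-3) = 1.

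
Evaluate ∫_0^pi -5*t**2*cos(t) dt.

Integrate by parts twice (u = t^2, dv = -5*cos(t) dt).
An antiderivative is F(t) = -5*t**2*sin(t) - 10*t*cos(t) + 10*sin(t).
Then F(pi) - F(0) = (10*pi) - (0) = 10*pi.

10*pi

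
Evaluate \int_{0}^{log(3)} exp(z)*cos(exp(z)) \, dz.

-sin(1) + sin(3)

Let u = exp(z), so du = exp(z) dz. When z = 0, u = 1; when z = log(3), u = 3.
The integral becomes ∫ cos(u) du from 1 to 3, with antiderivative sin(u).
Back in z: F(z) = sin(exp(z)).
Then F(log(3)) - F(0) = (sin(3)) - (sin(1)) = -sin(1) + sin(3).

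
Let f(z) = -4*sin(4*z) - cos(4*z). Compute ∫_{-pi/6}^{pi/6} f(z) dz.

An antiderivative is F(z) = -sin(4*z)/4 + cos(4*z).
Then F(pi/6) - F(-pi/6) = (-1/2 - sqrt(3)/8) - (-1/2 + sqrt(3)/8) = -sqrt(3)/4.

-sqrt(3)/4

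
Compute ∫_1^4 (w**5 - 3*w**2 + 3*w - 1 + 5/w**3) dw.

By the power rule, an antiderivative is F(w) = w**6/6 - w**3 + 3*w**2/2 - w - 5/(2*w**2).
Then F(4) - F(1) = (61297/96) - (-17/6) = 20523/32.

20523/32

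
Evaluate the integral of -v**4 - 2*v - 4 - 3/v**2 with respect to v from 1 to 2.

-147/10

By the power rule, an antiderivative is F(v) = -v**5/5 - v**2 - 4*v + 3/v.
Then F(2) - F(1) = (-169/10) - (-11/5) = -147/10.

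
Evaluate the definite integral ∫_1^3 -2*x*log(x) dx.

Integrate by parts once (u = ln x, dv = -2*x dx).
An antiderivative is F(x) = -x**2*(2*log(x) - 1)/2.
Then F(3) - F(1) = (9/2 - 9*log(3)) - (1/2) = 4 - 9*log(3).

4 - 9*log(3)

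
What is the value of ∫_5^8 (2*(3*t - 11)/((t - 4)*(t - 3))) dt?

Factor the denominator: t**2 - 7*t + 12 = (t - 3)(t - 4).
Partial fractions: 2*(3*t - 11)/((t - 4)*(t - 3)) = 4/(t - 3) + 2/(t - 4).
An antiderivative is F(t) = 2*log(t - 4) + 4*log(t - 3).
Then F(8) - F(5) = (4*log(2) + 4*log(5)) - (log(16)) = 4*log(5).

4*log(5)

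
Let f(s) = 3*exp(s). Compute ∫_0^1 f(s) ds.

An antiderivative is F(s) = 3*exp(s).
Then F(1) - F(0) = (3*E) - (3) = -3 + 3*E.

-3 + 3*E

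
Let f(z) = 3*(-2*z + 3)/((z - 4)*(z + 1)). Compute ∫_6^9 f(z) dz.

-6*log(5) + 3*log(7)

Factor the denominator: z**2 - 3*z - 4 = (z + 1)(z - 4).
Partial fractions: 3*(-2*z + 3)/((z - 4)*(z + 1)) = -3/(z + 1) - 3/(z - 4).
An antiderivative is F(z) = -3*log(z - 4) - 3*log(z + 1).
Then F(9) - F(6) = (-6*log(5) - 3*log(2)) - (-3*log(7) - 3*log(2)) = -6*log(5) + 3*log(7).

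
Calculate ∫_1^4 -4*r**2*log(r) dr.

Integrate by parts once (u = ln r, dv = -4*r**2 dr).
An antiderivative is F(r) = -4*r**3*(3*log(r) - 1)/9.
Then F(4) - F(1) = (256/9 - 512*log(2)/3) - (4/9) = 28 - 512*log(2)/3.

28 - 512*log(2)/3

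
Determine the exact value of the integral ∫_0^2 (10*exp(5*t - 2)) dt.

Let u = 5*t - 2, so du = 5 dt. When t = 0, u = -2; when t = 2, u = 8.
The integral becomes 2·∫ exp(u) du from -2 to 8, with antiderivative 2*exp(u).
Back in t: F(t) = 2*exp(5*t - 2).
Then F(2) - F(0) = (2*exp(8)) - (2*exp(-2)) = -(2 - 2*exp(10))*exp(-2).

-(2 - 2*exp(10))*exp(-2)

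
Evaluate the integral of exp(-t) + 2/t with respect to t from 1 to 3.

An antiderivative is F(t) = 2*log(t) - exp(-t).
Then F(3) - F(1) = (-exp(-3) + 2*log(3)) - (-exp(-1)) = -exp(-3) + exp(-1) + 2*log(3).

-exp(-3) + exp(-1) + 2*log(3)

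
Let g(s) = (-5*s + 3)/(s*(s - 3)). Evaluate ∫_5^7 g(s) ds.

-4*log(2) - log(7) + log(5)

Factor the denominator: s**2 - 3*s = s(s - 3).
Partial fractions: (-5*s + 3)/(s*(s - 3)) = -1/s - 4/(s - 3).
An antiderivative is F(s) = -log(s) - 4*log(s - 3).
Then F(7) - F(5) = (-8*log(2) - log(7)) - (-log(80)) = -4*log(2) - log(7) + log(5).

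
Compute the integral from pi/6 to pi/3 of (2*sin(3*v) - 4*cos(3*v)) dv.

2

An antiderivative is F(v) = -4*sin(3*v)/3 - 2*cos(3*v)/3.
Then F(pi/3) - F(pi/6) = (2/3) - (-4/3) = 2.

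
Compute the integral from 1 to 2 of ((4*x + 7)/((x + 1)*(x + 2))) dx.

Factor the denominator: x**2 + 3*x + 2 = (x + 2)(x + 1).
Partial fractions: (4*x + 7)/((x + 1)*(x + 2)) = 1/(x + 2) + 3/(x + 1).
An antiderivative is F(x) = 3*log(x + 1) + log(x + 2).
Then F(2) - F(1) = (2*log(2) + 3*log(3)) - (log(24)) = log(9/2).

log(9/2)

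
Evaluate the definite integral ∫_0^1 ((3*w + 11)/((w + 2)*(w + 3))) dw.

Factor the denominator: w**2 + 5*w + 6 = (w + 3)(w + 2).
Partial fractions: (3*w + 11)/((w + 2)*(w + 3)) = -2/(w + 3) + 5/(w + 2).
An antiderivative is F(w) = 5*log(w + 2) - 2*log(w + 3).
Then F(1) - F(0) = (-4*log(2) + 5*log(3)) - (log(32/9)) = -9*log(2) + 7*log(3).

-9*log(2) + 7*log(3)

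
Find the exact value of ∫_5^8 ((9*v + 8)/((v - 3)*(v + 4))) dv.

Factor the denominator: v**2 + v - 12 = (v + 4)(v - 3).
Partial fractions: (9*v + 8)/((v - 3)*(v + 4)) = 4/(v + 4) + 5/(v - 3).
An antiderivative is F(v) = 5*log(v - 3) + 4*log(v + 4).
Then F(8) - F(5) = (4*log(3) + 8*log(2) + 5*log(5)) - (5*log(2) + 8*log(3)) = -4*log(3) + 3*log(2) + 5*log(5).

-4*log(3) + 3*log(2) + 5*log(5)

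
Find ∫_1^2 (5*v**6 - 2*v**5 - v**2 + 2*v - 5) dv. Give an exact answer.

1373/21

By the power rule, an antiderivative is F(v) = 5*v**7/7 - v**6/3 - v**3/3 + v**2 - 5*v.
Then F(2) - F(1) = (430/7) - (-83/21) = 1373/21.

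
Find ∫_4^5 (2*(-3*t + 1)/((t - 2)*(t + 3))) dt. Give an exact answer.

-10*log(2) - 2*log(3) + 4*log(7)

Factor the denominator: t**2 + t - 6 = (t + 3)(t - 2).
Partial fractions: 2*(-3*t + 1)/((t - 2)*(t + 3)) = -4/(t + 3) - 2/(t - 2).
An antiderivative is F(t) = -2*log(t - 2) - 4*log(t + 3).
Then F(5) - F(4) = (-12*log(2) - 2*log(3)) - (-4*log(7) - 2*log(2)) = -10*log(2) - 2*log(3) + 4*log(7).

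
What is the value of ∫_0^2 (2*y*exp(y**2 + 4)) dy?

-exp(4) + exp(8)

Let u = y**2 + 4, so du = 2*y dy. When y = 0, u = 4; when y = 2, u = 8.
The integral becomes ∫ exp(u) du from 4 to 8, with antiderivative exp(u).
Back in y: F(y) = exp(y**2 + 4).
Then F(2) - F(0) = (exp(8)) - (exp(4)) = -exp(4) + exp(8).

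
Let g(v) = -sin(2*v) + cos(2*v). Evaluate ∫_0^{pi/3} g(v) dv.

-3/4 + sqrt(3)/4

An antiderivative is F(v) = sin(2*v)/2 + cos(2*v)/2.
Then F(pi/3) - F(0) = (-1/4 + sqrt(3)/4) - (1/2) = -3/4 + sqrt(3)/4.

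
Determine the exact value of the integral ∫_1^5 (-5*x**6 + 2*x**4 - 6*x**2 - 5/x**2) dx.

-1918184/35

By the power rule, an antiderivative is F(x) = -5*x**7/7 + 2*x**5/5 - 2*x**3 + 5/x.
Then F(5) - F(1) = (-383618/7) - (94/35) = -1918184/35.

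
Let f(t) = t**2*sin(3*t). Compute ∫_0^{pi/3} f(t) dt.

-4/27 + pi**2/27

Integrate by parts twice (u = t^2, dv = sin(3*t) dt).
An antiderivative is F(t) = -t**2*cos(3*t)/3 + 2*t*sin(3*t)/9 + 2*cos(3*t)/27.
Then F(pi/3) - F(0) = (-2/27 + pi**2/27) - (2/27) = -4/27 + pi**2/27.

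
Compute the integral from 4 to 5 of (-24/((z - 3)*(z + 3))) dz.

-4*log(7) + 8*log(2)

Factor the denominator: z**2 - 9 = (z + 3)(z - 3).
Partial fractions: -24/((z - 3)*(z + 3)) = 4/(z + 3) - 4/(z - 3).
An antiderivative is F(z) = -4*log(z - 3) + 4*log(z + 3).
Then F(5) - F(4) = (8*log(2)) - (4*log(7)) = -4*log(7) + 8*log(2).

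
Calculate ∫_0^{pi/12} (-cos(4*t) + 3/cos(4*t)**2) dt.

An antiderivative is F(t) = -sin(4*t)/4 + 3*tan(4*t)/4.
Then F(pi/12) - F(0) = (5*sqrt(3)/8) - (0) = 5*sqrt(3)/8.

5*sqrt(3)/8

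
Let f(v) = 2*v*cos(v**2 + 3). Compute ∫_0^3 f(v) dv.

sin(12) - sin(3)

Let u = v**2 + 3, so du = 2*v dv. When v = 0, u = 3; when v = 3, u = 12.
The integral becomes ∫ cos(u) du from 3 to 12, with antiderivative sin(u).
Back in v: F(v) = sin(v**2 + 3).
Then F(3) - F(0) = (sin(12)) - (sin(3)) = sin(12) - sin(3).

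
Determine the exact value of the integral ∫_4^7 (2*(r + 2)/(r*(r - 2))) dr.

Factor the denominator: r**2 - 2*r = r(r - 2).
Partial fractions: 2*(r + 2)/(r*(r - 2)) = -2/r + 4/(r - 2).
An antiderivative is F(r) = -2*log(r) + 4*log(r - 2).
Then F(7) - F(4) = (-2*log(7) + 4*log(5)) - (0) = -2*log(7) + 4*log(5).

-2*log(7) + 4*log(5)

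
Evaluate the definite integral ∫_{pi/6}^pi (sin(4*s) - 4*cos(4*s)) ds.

An antiderivative is F(s) = -sin(4*s) - cos(4*s)/4.
Then F(pi) - F(pi/6) = (-1/4) - (1/8 - sqrt(3)/2) = -3/8 + sqrt(3)/2.

-3/8 + sqrt(3)/2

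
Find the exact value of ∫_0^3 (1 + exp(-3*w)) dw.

An antiderivative is F(w) = w - exp(-3*w)/3.
Then F(3) - F(0) = (3 - exp(-9)/3) - (-1/3) = 10/3 - exp(-9)/3.

10/3 - exp(-9)/3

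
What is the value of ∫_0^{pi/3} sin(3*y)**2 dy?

pi/6

Use the identity sin^2(3*y) = (1 - cos(6*y))/2.
An antiderivative is F(y) = y/2 - sin(6*y)/12.
Then F(pi/3) - F(0) = (pi/6) - (0) = pi/6.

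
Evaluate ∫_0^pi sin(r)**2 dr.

Use the identity sin^2(r) = (1 - cos(2*r))/2.
An antiderivative is F(r) = r/2 - sin(2*r)/4.
Then F(pi) - F(0) = (pi/2) - (0) = pi/2.

pi/2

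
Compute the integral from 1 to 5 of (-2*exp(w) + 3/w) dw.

An antiderivative is F(w) = -2*exp(w) + 3*log(w).
Then F(5) - F(1) = (-2*exp(5) + 3*log(5)) - (-2*exp(1)) = -2*exp(5) + 3*log(5) + 2*exp(1).

-2*exp(5) + 3*log(5) + 2*exp(1)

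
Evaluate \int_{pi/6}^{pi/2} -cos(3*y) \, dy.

2/3

An antiderivative is F(y) = -sin(3*y)/3.
Then F(pi/2) - F(pi/6) = (1/3) - (-1/3) = 2/3.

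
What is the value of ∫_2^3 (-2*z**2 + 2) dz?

-32/3

By the power rule, an antiderivative is F(z) = -2*z**3/3 + 2*z.
Then F(3) - F(2) = (-12) - (-4/3) = -32/3.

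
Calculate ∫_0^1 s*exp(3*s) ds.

1/9 + 2*exp(3)/9

Integrate by parts once (u = s, dv = exp(3*s) ds).
An antiderivative is F(s) = (3*s - 1)*exp(3*s)/9.
Then F(1) - F(0) = (2*exp(3)/9) - (-1/9) = 1/9 + 2*exp(3)/9.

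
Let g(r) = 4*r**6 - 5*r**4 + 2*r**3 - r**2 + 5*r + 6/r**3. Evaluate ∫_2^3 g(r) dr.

84391/84

By the power rule, an antiderivative is F(r) = 4*r**7/7 - r**5 + r**4/2 - r**3/3 + 5*r**2/2 - 3/r**2.
Then F(3) - F(2) = (22268/21) - (4681/84) = 84391/84.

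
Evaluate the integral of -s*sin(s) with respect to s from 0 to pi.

Integrate by parts once (u = s, dv = -sin(s) ds).
An antiderivative is F(s) = s*cos(s) - sin(s).
Then F(pi) - F(0) = (-pi) - (0) = -pi.

-pi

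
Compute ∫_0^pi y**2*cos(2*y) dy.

pi/2

Integrate by parts twice (u = y^2, dv = cos(2*y) dy).
An antiderivative is F(y) = y**2*sin(2*y)/2 + y*cos(2*y)/2 - sin(2*y)/4.
Then F(pi) - F(0) = (pi/2) - (0) = pi/2.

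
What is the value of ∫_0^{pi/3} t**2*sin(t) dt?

Integrate by parts twice (u = t^2, dv = sin(t) dt).
An antiderivative is F(t) = -t**2*cos(t) + 2*t*sin(t) + 2*cos(t).
Then F(pi/3) - F(0) = (-pi**2/18 + 1 + sqrt(3)*pi/3) - (2) = -1 - pi**2/18 + sqrt(3)*pi/3.

-1 - pi**2/18 + sqrt(3)*pi/3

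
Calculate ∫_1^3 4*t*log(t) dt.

-8 + 18*log(3)

Integrate by parts once (u = ln t, dv = 4*t dt).
An antiderivative is F(t) = t**2*(2*log(t) - 1).
Then F(3) - F(1) = (-9 + 18*log(3)) - (-1) = -8 + 18*log(3).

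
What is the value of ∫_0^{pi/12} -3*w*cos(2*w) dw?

Integrate by parts once (u = w, dv = -3*cos(2*w) dw).
An antiderivative is F(w) = -3*w*sin(2*w)/2 - 3*cos(2*w)/4.
Then F(pi/12) - F(0) = (-3*sqrt(3)/8 - pi/16) - (-3/4) = -3*sqrt(3)/8 - pi/16 + 3/4.

-3*sqrt(3)/8 - pi/16 + 3/4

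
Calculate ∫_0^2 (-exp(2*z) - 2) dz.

-exp(4)/2 - 7/2

An antiderivative is F(z) = -exp(2*z)/2 - 2*z.
Then F(2) - F(0) = (-exp(4)/2 - 4) - (-1/2) = -exp(4)/2 - 7/2.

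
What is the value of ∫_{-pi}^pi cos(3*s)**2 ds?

Use the identity cos^2(3*s) = (1 + cos(6*s))/2.
An antiderivative is F(s) = s/2 + sin(6*s)/12.
Then F(pi) - F(-pi) = (pi/2) - (-pi/2) = pi.

pi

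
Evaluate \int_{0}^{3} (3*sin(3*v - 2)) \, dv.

Let u = 3*v - 2, so du = 3 dv. When v = 0, u = -2; when v = 3, u = 7.
The integral becomes ∫ sin(u) du from -2 to 7, with antiderivative -cos(u).
Back in v: F(v) = -cos(3*v - 2).
Then F(3) - F(0) = (-cos(7)) - (-cos(2)) = -cos(7) + cos(2).

-cos(7) + cos(2)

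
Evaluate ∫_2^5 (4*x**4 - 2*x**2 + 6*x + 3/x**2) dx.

By the power rule, an antiderivative is F(x) = 4*x**5/5 - 2*x**3/3 + 3*x**2 - 3/x.
Then F(5) - F(2) = (37366/15) - (923/30) = 24603/10.

24603/10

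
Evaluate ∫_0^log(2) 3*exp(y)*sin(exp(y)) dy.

Let u = exp(y), so du = exp(y) dy. When y = 0, u = 1; when y = log(2), u = 2.
The integral becomes 3·∫ sin(u) du from 1 to 2, with antiderivative -3*cos(u).
Back in y: F(y) = -3*cos(exp(y)).
Then F(log(2)) - F(0) = (-3*cos(2)) - (-3*cos(1)) = -3*cos(2) + 3*cos(1).

-3*cos(2) + 3*cos(1)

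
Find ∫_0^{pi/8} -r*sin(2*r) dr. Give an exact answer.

Integrate by parts once (u = r, dv = -sin(2*r) dr).
An antiderivative is F(r) = r*cos(2*r)/2 - sin(2*r)/4.
Then F(pi/8) - F(0) = (sqrt(2)*(-4 + pi)/32) - (0) = sqrt(2)*(-4 + pi)/32.

sqrt(2)*(-4 + pi)/32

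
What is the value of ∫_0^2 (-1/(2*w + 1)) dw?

An antiderivative is F(w) = -log(2*w + 1)/2.
Then F(2) - F(0) = (-log(5)/2) - (0) = -log(5)/2.

-log(5)/2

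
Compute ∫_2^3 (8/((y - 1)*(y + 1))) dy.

log(81/16)

Factor the denominator: y**2 - 1 = (y + 1)(y - 1).
Partial fractions: 8/((y - 1)*(y + 1)) = -4/(y + 1) + 4/(y - 1).
An antiderivative is F(y) = 4*log(y - 1) - 4*log(y + 1).
Then F(3) - F(2) = (-log(16)) - (-log(81)) = log(81/16).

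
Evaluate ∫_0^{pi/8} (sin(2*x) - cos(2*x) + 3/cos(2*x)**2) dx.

An antiderivative is F(x) = -sin(2*x)/2 - cos(2*x)/2 + 3*tan(2*x)/2.
Then F(pi/8) - F(0) = (3/2 - sqrt(2)/2) - (-1/2) = 2 - sqrt(2)/2.

2 - sqrt(2)/2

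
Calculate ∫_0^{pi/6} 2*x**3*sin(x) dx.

Integrate by parts 3 times (u = x^3, dv = 2*sin(x) dx).
An antiderivative is F(x) = -2*x**3*cos(x) + 6*x**2*sin(x) + 12*x*cos(x) - 12*sin(x).
Then F(pi/6) - F(0) = (-6 - sqrt(3)*pi**3/216 + pi**2/12 + sqrt(3)*pi) - (0) = -6 - sqrt(3)*pi**3/216 + pi**2/12 + sqrt(3)*pi.

-6 - sqrt(3)*pi**3/216 + pi**2/12 + sqrt(3)*pi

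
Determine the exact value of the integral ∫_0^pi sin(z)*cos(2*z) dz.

-2/3

Use the identity sin(z)cos(2*z) = [sin(3*z) + sin(-z)]/2.
An antiderivative is F(z) = cos(z)/2 - cos(3*z)/6.
Then F(pi) - F(0) = (-1/3) - (1/3) = -2/3.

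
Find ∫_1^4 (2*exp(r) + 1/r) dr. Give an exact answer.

An antiderivative is F(r) = 2*exp(r) + log(r).
Then F(4) - F(1) = (log(4) + 2*exp(4)) - (2*exp(1)) = -2*exp(1) + 2*log(2) + 2*exp(4).

-2*exp(1) + 2*log(2) + 2*exp(4)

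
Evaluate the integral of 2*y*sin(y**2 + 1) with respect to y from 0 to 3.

cos(1) - cos(10)

Let u = y**2 + 1, so du = 2*y dy. When y = 0, u = 1; when y = 3, u = 10.
The integral becomes ∫ sin(u) du from 1 to 10, with antiderivative -cos(u).
Back in y: F(y) = -cos(y**2 + 1).
Then F(3) - F(0) = (-cos(10)) - (-cos(1)) = cos(1) - cos(10).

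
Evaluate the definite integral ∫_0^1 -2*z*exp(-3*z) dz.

-2/9 + 8*exp(-3)/9

Integrate by parts once (u = z, dv = -2*exp(-3*z) dz).
An antiderivative is F(z) = (6*z + 2)*exp(-3*z)/9.
Then F(1) - F(0) = (8*exp(-3)/9) - (2/9) = -2/9 + 8*exp(-3)/9.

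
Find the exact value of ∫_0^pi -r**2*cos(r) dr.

2*pi

Integrate by parts twice (u = r^2, dv = -cos(r) dr).
An antiderivative is F(r) = -r**2*sin(r) - 2*r*cos(r) + 2*sin(r).
Then F(pi) - F(0) = (2*pi) - (0) = 2*pi.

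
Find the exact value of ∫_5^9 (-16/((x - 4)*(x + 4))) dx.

Factor the denominator: x**2 - 16 = (x + 4)(x - 4).
Partial fractions: -16/((x - 4)*(x + 4)) = 2/(x + 4) - 2/(x - 4).
An antiderivative is F(x) = -2*log(x - 4) + 2*log(x + 4).
Then F(9) - F(5) = (-2*log(5) + 2*log(13)) - (log(81)) = -4*log(3) - 2*log(5) + 2*log(13).

-4*log(3) - 2*log(5) + 2*log(13)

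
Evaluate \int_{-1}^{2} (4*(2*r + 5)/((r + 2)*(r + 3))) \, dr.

Factor the denominator: r**2 + 5*r + 6 = (r + 3)(r + 2).
Partial fractions: 4*(2*r + 5)/((r + 2)*(r + 3)) = 4/(r + 3) + 4/(r + 2).
An antiderivative is F(r) = 4*log(r + 2) + 4*log(r + 3).
Then F(2) - F(-1) = (8*log(2) + 4*log(5)) - (log(16)) = 4*log(2) + 4*log(5).

4*log(2) + 4*log(5)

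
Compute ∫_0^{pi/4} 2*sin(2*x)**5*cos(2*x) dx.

1/6

Let u = sin(2*x), so du = 2*cos(2*x) dx. When x = 0, u = 0; when x = pi/4, u = 1.
The integral becomes ∫ u**5 du from 0 to 1, with antiderivative u**6/6.
Back in x: F(x) = sin(2*x)**6/6.
Then F(pi/4) - F(0) = (1/6) - (0) = 1/6.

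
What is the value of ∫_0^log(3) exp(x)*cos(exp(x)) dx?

-sin(1) + sin(3)

Let u = exp(x), so du = exp(x) dx. When x = 0, u = 1; when x = log(3), u = 3.
The integral becomes ∫ cos(u) du from 1 to 3, with antiderivative sin(u).
Back in x: F(x) = sin(exp(x)).
Then F(log(3)) - F(0) = (sin(3)) - (sin(1)) = -sin(1) + sin(3).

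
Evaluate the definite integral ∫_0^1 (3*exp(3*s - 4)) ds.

-(1 - exp(3))*exp(-4)

Let u = 3*s - 4, so du = 3 ds. When s = 0, u = -4; when s = 1, u = -1.
The integral becomes ∫ exp(u) du from -4 to -1, with antiderivative exp(u).
Back in s: F(s) = exp(3*s - 4).
Then F(1) - F(0) = (exp(-1)) - (exp(-4)) = -(1 - exp(3))*exp(-4).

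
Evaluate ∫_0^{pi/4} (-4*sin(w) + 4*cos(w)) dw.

-4 + 4*sqrt(2)

An antiderivative is F(w) = 4*sin(w) + 4*cos(w).
Then F(pi/4) - F(0) = (4*sqrt(2)) - (4) = -4 + 4*sqrt(2).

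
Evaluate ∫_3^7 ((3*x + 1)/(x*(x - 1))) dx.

-log(7) + 5*log(3)

Factor the denominator: x**2 - x = x(x - 1).
Partial fractions: (3*x + 1)/(x*(x - 1)) = -1/x + 4/(x - 1).
An antiderivative is F(x) = -log(x) + 4*log(x - 1).
Then F(7) - F(3) = (-log(7) + 4*log(2) + 4*log(3)) - (log(16/3)) = -log(7) + 5*log(3).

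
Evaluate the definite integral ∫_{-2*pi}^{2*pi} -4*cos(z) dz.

0

An antiderivative is F(z) = -4*sin(z).
Then F(2*pi) - F(-2*pi) = (0) - (0) = 0.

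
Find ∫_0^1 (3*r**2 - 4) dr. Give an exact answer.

By the power rule, an antiderivative is F(r) = r**3 - 4*r.
Then F(1) - F(0) = (-3) - (0) = -3.

-3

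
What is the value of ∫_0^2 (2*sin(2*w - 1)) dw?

Let u = 2*w - 1, so du = 2 dw. When w = 0, u = -1; when w = 2, u = 3.
The integral becomes ∫ sin(u) du from -1 to 3, with antiderivative -cos(u).
Back in w: F(w) = -cos(2*w - 1).
Then F(2) - F(0) = (-cos(3)) - (-cos(1)) = cos(1) - cos(3).

cos(1) - cos(3)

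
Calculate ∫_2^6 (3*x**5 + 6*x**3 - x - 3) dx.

25188

By the power rule, an antiderivative is F(x) = x**6/2 + 3*x**4/2 - x**2/2 - 3*x.
Then F(6) - F(2) = (25236) - (48) = 25188.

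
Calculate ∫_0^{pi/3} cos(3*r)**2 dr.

pi/6

Use the identity cos^2(3*r) = (1 + cos(6*r))/2.
An antiderivative is F(r) = r/2 + sin(6*r)/12.
Then F(pi/3) - F(0) = (pi/6) - (0) = pi/6.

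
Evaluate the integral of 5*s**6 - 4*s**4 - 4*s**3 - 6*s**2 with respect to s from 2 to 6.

By the power rule, an antiderivative is F(s) = 5*s**7/7 - 4*s**5/5 - s**4 - 2*s**3.
Then F(6) - F(2) = (6720192/35) - (1184/35) = 6719008/35.

6719008/35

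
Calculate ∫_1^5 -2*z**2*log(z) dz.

248/9 - 250*log(5)/3

Integrate by parts once (u = ln z, dv = -2*z**2 dz).
An antiderivative is F(z) = -2*z**3*(3*log(z) - 1)/9.
Then F(5) - F(1) = (250/9 - 250*log(5)/3) - (2/9) = 248/9 - 250*log(5)/3.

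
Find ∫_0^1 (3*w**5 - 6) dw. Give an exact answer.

-11/2

By the power rule, an antiderivative is F(w) = w**6/2 - 6*w.
Then F(1) - F(0) = (-11/2) - (0) = -11/2.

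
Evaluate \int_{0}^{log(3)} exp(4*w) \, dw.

Let u = exp(w), so du = exp(w) dw. When w = 0, u = 1; when w = log(3), u = 3.
The integral becomes ∫ u**3 du from 1 to 3, with antiderivative u**4/4.
Back in w: F(w) = exp(4*w)/4.
Then F(log(3)) - F(0) = (81/4) - (1/4) = 20.

20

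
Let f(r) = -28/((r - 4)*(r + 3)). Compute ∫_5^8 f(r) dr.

Factor the denominator: r**2 - r - 12 = (r + 3)(r - 4).
Partial fractions: -28/((r - 4)*(r + 3)) = 4/(r + 3) - 4/(r - 4).
An antiderivative is F(r) = -4*log(r - 4) + 4*log(r + 3).
Then F(8) - F(5) = (-8*log(2) + 4*log(11)) - (12*log(2)) = -20*log(2) + 4*log(11).

-20*log(2) + 4*log(11)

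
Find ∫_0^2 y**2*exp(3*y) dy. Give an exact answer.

Integrate by parts twice (u = y^2, dv = exp(3*y) dy).
An antiderivative is F(y) = (9*y**2 - 6*y + 2)*exp(3*y)/27.
Then F(2) - F(0) = (26*exp(6)/27) - (2/27) = -2/27 + 26*exp(6)/27.

-2/27 + 26*exp(6)/27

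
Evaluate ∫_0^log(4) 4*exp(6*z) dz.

Let u = exp(z), so du = exp(z) dz. When z = 0, u = 1; when z = log(4), u = 4.
The integral becomes 4·∫ u**5 du from 1 to 4, with antiderivative 2*u**6/3.
Back in z: F(z) = 2*exp(6*z)/3.
Then F(log(4)) - F(0) = (8192/3) - (2/3) = 2730.

2730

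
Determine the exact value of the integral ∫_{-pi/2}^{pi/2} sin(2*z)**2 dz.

pi/2

Use the identity sin^2(2*z) = (1 - cos(4*z))/2.
An antiderivative is F(z) = z/2 - sin(4*z)/8.
Then F(pi/2) - F(-pi/2) = (pi/4) - (-pi/4) = pi/2.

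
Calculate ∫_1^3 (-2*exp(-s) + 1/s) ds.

An antiderivative is F(s) = log(s) + 2*exp(-s).
Then F(3) - F(1) = (2*exp(-3) + log(3)) - (2*exp(-1)) = -2*exp(-1) + 2*exp(-3) + log(3).

-2*exp(-1) + 2*exp(-3) + log(3)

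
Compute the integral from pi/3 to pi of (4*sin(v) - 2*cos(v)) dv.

sqrt(3) + 6

An antiderivative is F(v) = -2*sin(v) - 4*cos(v).
Then F(pi) - F(pi/3) = (4) - (-2 - sqrt(3)) = sqrt(3) + 6.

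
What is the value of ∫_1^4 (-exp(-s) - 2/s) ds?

-4*log(2) - exp(-1) + exp(-4)

An antiderivative is F(s) = -2*log(s) + exp(-s).
Then F(4) - F(1) = (-4*log(2) + exp(-4)) - (exp(-1)) = -4*log(2) - exp(-1) + exp(-4).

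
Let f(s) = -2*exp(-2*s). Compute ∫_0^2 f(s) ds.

An antiderivative is F(s) = exp(-2*s).
Then F(2) - F(0) = (exp(-4)) - (1) = -1 + exp(-4).

-1 + exp(-4)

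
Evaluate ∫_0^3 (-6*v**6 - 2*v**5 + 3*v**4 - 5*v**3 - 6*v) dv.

-294003/140

By the power rule, an antiderivative is F(v) = -6*v**7/7 - v**6/3 + 3*v**5/5 - 5*v**4/4 - 3*v**2.
Then F(3) - F(0) = (-294003/140) - (0) = -294003/140.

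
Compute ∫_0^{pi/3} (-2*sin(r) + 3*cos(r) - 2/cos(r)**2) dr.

-1 - sqrt(3)/2

An antiderivative is F(r) = 3*sin(r) + 2*cos(r) - 2*tan(r).
Then F(pi/3) - F(0) = (1 - sqrt(3)/2) - (2) = -1 - sqrt(3)/2.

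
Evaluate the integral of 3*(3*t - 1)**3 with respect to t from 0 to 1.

15/4

Let u = 3*t - 1, so du = 3 dt. When t = 0, u = -1; when t = 1, u = 2.
The integral becomes ∫ u**3 du from -1 to 2, with antiderivative u**4/4.
Back in t: F(t) = (3*t - 1)**4/4.
Then F(1) - F(0) = (4) - (1/4) = 15/4.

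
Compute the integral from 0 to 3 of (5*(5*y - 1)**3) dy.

Let u = 5*y - 1, so du = 5 dy. When y = 0, u = -1; when y = 3, u = 14.
The integral becomes ∫ u**3 du from -1 to 14, with antiderivative u**4/4.
Back in y: F(y) = (5*y - 1)**4/4.
Then F(3) - F(0) = (9604) - (1/4) = 38415/4.

38415/4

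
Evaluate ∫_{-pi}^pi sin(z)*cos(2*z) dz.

Use the identity sin(z)cos(2*z) = [sin(3*z) + sin(-z)]/2.
An antiderivative is F(z) = cos(z)/2 - cos(3*z)/6.
Then F(pi) - F(-pi) = (-1/3) - (-1/3) = 0.

0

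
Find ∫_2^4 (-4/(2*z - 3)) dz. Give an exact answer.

An antiderivative is F(z) = -2*log(2*z - 3).
Then F(4) - F(2) = (-log(25)) - (0) = -log(25).

-log(25)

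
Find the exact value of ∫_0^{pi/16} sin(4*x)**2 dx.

-1/16 + pi/32

Use the identity sin^2(4*x) = (1 - cos(8*x))/2.
An antiderivative is F(x) = x/2 - sin(8*x)/16.
Then F(pi/16) - F(0) = (-1/16 + pi/32) - (0) = -1/16 + pi/32.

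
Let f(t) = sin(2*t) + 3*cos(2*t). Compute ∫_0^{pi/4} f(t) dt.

An antiderivative is F(t) = 3*sin(2*t)/2 - cos(2*t)/2.
Then F(pi/4) - F(0) = (3/2) - (-1/2) = 2.

2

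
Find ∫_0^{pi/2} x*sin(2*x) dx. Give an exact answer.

Integrate by parts once (u = x, dv = sin(2*x) dx).
An antiderivative is F(x) = -x*cos(2*x)/2 + sin(2*x)/4.
Then F(pi/2) - F(0) = (pi/4) - (0) = pi/4.

pi/4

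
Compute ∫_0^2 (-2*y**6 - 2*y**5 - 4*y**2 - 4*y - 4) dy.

By the power rule, an antiderivative is F(y) = -2*y**7/7 - y**6/3 - 4*y**3/3 - 2*y**2 - 4*y.
Then F(2) - F(0) = (-592/7) - (0) = -592/7.

-592/7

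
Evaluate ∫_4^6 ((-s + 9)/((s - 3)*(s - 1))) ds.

Factor the denominator: s**2 - 4*s + 3 = (s - 1)(s - 3).
Partial fractions: (-s + 9)/((s - 3)*(s - 1)) = -4/(s - 1) + 3/(s - 3).
An antiderivative is F(s) = 3*log(s - 3) - 4*log(s - 1).
Then F(6) - F(4) = (-4*log(5) + 3*log(3)) - (-log(81)) = -4*log(5) + 7*log(3).

-4*log(5) + 7*log(3)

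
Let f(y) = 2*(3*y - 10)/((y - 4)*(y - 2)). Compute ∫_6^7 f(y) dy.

Factor the denominator: y**2 - 6*y + 8 = (y - 2)(y - 4).
Partial fractions: 2*(3*y - 10)/((y - 4)*(y - 2)) = 4/(y - 2) + 2/(y - 4).
An antiderivative is F(y) = 2*log(y - 4) + 4*log(y - 2).
Then F(7) - F(6) = (2*log(3) + 4*log(5)) - (10*log(2)) = -10*log(2) + 2*log(3) + 4*log(5).

-10*log(2) + 2*log(3) + 4*log(5)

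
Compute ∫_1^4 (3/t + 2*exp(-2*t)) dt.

-exp(-8) + exp(-2) + 6*log(2)

An antiderivative is F(t) = 3*log(t) - exp(-2*t).
Then F(4) - F(1) = (-exp(-8) + 6*log(2)) - (-exp(-2)) = -exp(-8) + exp(-2) + 6*log(2).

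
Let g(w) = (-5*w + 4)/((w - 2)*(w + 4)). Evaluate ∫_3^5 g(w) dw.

Factor the denominator: w**2 + 2*w - 8 = (w + 4)(w - 2).
Partial fractions: (-5*w + 4)/((w - 2)*(w + 4)) = -4/(w + 4) - 1/(w - 2).
An antiderivative is F(w) = -log(w - 2) - 4*log(w + 4).
Then F(5) - F(3) = (-9*log(3)) - (-4*log(7)) = -9*log(3) + 4*log(7).

-9*log(3) + 4*log(7)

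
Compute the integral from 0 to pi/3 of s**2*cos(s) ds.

Integrate by parts twice (u = s^2, dv = cos(s) ds).
An antiderivative is F(s) = s**2*sin(s) + 2*s*cos(s) - 2*sin(s).
Then F(pi/3) - F(0) = (-sqrt(3) + sqrt(3)*pi**2/18 + pi/3) - (0) = -sqrt(3) + sqrt(3)*pi**2/18 + pi/3.

-sqrt(3) + sqrt(3)*pi**2/18 + pi/3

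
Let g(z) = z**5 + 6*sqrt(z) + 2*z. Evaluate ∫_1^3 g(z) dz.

By the power rule, an antiderivative is F(z) = z**6/6 + 4*z**(3/2) + z**2.
Then F(3) - F(1) = (12*sqrt(3) + 261/2) - (31/6) = 12*sqrt(3) + 376/3.

12*sqrt(3) + 376/3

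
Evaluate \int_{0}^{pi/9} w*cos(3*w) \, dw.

Integrate by parts once (u = w, dv = cos(3*w) dw).
An antiderivative is F(w) = w*sin(3*w)/3 + cos(3*w)/9.
Then F(pi/9) - F(0) = (1/18 + sqrt(3)*pi/54) - (1/9) = -1/18 + sqrt(3)*pi/54.

-1/18 + sqrt(3)*pi/54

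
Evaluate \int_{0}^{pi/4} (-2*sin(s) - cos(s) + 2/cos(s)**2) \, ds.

An antiderivative is F(s) = -sin(s) + 2*cos(s) + 2*tan(s).
Then F(pi/4) - F(0) = (sqrt(2)/2 + 2) - (2) = sqrt(2)/2.

sqrt(2)/2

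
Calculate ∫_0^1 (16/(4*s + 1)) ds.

4*log(5)

Let u = 4*s + 1, so du = 4 ds. When s = 0, u = 1; when s = 1, u = 5.
The integral becomes 4·∫ 1/u du from 1 to 5, with antiderivative 4*log(u).
Back in s: F(s) = 4*log(4*s + 1).
Then F(1) - F(0) = (4*log(5)) - (0) = 4*log(5).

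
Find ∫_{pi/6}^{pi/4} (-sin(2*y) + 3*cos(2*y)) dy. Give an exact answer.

5/4 - 3*sqrt(3)/4

An antiderivative is F(y) = 3*sin(2*y)/2 + cos(2*y)/2.
Then F(pi/4) - F(pi/6) = (3/2) - (1/4 + 3*sqrt(3)/4) = 5/4 - 3*sqrt(3)/4.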